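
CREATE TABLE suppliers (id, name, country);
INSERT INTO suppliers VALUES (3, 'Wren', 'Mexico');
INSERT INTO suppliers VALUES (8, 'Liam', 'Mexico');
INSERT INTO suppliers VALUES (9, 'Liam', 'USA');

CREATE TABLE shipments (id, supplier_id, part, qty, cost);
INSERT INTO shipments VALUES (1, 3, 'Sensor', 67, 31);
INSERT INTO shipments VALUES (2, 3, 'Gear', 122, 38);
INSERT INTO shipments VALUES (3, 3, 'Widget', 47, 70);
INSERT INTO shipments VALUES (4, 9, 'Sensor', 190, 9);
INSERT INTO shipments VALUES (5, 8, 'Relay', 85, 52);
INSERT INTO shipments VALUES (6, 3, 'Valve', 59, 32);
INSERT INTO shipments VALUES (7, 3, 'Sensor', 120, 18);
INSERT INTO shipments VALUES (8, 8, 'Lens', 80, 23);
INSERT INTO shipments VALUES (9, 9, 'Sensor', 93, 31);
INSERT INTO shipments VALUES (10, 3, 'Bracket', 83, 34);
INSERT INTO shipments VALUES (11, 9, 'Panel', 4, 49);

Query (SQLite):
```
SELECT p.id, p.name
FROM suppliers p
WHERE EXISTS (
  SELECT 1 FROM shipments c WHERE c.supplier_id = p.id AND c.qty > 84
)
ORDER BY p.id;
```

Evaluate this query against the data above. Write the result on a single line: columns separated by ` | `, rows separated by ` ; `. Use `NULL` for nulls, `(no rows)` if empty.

3 | Wren ; 8 | Liam ; 9 | Liam

For each suppliers row, check whether any shipments with matching supplier_id has qty > 84.
Keep rows where that is true.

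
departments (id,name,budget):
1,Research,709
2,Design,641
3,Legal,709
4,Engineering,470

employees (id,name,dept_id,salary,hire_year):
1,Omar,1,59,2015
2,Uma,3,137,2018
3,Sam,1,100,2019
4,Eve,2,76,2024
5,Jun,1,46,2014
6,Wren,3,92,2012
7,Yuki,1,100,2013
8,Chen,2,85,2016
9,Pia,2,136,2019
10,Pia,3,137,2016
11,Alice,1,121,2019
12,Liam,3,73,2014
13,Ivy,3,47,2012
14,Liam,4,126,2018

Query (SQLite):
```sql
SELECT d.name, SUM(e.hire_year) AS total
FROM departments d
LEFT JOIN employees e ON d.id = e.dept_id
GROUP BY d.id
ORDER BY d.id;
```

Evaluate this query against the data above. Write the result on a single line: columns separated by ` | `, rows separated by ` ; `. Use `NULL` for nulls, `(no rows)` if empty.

LEFT JOIN keeps every departments row; unmatched ones get NULL for employees columns.
Group by departments.id and compute SUM(e.hire_year). SUM over an all-NULL group is NULL.
  1: ids {1, 3, 5, 7, 11} → SUM(e.hire_year)=10080
  2: ids {4, 8, 9} → SUM(e.hire_year)=6059
  3: ids {2, 6, 10, 12, 13} → SUM(e.hire_year)=10072
  4: ids {14} → SUM(e.hire_year)=2018

Research | 10080 ; Design | 6059 ; Legal | 10072 ; Engineering | 2018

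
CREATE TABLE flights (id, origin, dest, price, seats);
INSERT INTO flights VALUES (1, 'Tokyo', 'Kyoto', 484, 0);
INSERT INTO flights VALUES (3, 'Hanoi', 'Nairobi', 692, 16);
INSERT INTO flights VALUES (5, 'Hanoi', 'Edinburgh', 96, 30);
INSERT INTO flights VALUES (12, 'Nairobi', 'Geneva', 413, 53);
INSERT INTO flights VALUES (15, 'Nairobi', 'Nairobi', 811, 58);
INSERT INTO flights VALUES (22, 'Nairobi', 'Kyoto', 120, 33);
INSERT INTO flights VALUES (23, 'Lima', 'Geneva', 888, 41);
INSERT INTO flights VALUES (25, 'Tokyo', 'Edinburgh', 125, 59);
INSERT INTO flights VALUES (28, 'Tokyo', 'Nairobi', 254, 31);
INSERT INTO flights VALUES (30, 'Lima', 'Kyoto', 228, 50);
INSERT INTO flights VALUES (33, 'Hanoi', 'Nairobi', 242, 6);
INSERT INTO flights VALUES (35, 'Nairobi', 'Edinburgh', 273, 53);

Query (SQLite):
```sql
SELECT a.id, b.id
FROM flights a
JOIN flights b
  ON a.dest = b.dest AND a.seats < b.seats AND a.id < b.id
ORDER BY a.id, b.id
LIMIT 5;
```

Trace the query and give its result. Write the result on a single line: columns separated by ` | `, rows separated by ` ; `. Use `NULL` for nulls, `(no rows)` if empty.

1 | 22 ; 1 | 30 ; 3 | 15 ; 3 | 28 ; 5 | 25

Pairs (a,b) with same dest, a.seats < b.seats, a.id < b.id.
dest groups: Edinburgh:{5,25,35} Geneva:{12,23} Kyoto:{1,22,30} Nairobi:{3,15,28,33}
Ordered by (a.id, b.id); first 5.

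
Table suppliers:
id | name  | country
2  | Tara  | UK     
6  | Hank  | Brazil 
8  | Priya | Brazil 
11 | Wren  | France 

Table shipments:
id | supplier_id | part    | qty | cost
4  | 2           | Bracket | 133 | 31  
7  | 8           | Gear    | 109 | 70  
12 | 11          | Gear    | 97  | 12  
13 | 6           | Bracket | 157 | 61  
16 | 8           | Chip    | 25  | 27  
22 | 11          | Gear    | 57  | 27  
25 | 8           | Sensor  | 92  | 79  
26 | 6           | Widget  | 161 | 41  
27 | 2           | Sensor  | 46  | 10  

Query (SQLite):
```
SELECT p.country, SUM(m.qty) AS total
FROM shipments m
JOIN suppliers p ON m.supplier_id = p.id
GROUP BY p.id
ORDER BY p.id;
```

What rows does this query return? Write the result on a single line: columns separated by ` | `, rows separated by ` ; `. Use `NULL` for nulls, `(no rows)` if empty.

UK | 179 ; Brazil | 318 ; Brazil | 226 ; France | 154

Join each shipments row to its suppliers via supplier_id.
Group joined rows by suppliers.id; compute SUM(m.qty) per group.
  2: ids {4, 27} → SUM(m.qty)=179
  6: ids {13, 26} → SUM(m.qty)=318
  8: ids {7, 16, 25} → SUM(m.qty)=226
  11: ids {12, 22} → SUM(m.qty)=154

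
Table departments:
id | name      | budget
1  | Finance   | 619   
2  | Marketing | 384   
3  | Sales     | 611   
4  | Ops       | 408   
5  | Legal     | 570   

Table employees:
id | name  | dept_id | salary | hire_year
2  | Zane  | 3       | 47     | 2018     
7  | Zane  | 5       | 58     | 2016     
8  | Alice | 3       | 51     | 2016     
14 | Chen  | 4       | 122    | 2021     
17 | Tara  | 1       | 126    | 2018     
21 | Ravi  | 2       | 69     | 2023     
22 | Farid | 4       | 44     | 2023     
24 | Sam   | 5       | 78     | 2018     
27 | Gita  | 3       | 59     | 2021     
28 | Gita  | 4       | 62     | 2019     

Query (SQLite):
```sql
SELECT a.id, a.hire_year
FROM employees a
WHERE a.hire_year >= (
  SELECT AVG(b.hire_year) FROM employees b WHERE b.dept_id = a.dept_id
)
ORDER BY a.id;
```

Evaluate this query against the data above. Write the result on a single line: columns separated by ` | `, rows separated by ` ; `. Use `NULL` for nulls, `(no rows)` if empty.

14 | 2021 ; 17 | 2018 ; 21 | 2023 ; 22 | 2023 ; 24 | 2018 ; 27 | 2021

For each employees row a, compute AVG(hire_year) over rows sharing a.dept_id.
Keep row a if a.hire_year >= that per-group AVG.
  dept_id=1: AVG(hire_year) = 2018.0
  dept_id=2: AVG(hire_year) = 2023.0
  dept_id=3: AVG(hire_year) = 2018.333333
  dept_id=4: AVG(hire_year) = 2021.0
  dept_id=5: AVG(hire_year) = 2017.0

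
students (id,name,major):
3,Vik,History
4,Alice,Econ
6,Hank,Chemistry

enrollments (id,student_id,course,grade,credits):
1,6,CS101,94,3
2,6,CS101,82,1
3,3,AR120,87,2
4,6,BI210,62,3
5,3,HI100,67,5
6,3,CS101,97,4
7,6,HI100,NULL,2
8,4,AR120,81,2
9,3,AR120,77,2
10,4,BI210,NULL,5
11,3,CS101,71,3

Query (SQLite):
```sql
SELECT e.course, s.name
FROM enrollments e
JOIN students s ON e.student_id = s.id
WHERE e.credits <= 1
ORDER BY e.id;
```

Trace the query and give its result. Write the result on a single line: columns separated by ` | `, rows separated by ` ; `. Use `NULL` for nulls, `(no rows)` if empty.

CS101 | Hank

Each enrollments row matches the students row where student_id = students.id.
Then keep rows with e.credits <= 1.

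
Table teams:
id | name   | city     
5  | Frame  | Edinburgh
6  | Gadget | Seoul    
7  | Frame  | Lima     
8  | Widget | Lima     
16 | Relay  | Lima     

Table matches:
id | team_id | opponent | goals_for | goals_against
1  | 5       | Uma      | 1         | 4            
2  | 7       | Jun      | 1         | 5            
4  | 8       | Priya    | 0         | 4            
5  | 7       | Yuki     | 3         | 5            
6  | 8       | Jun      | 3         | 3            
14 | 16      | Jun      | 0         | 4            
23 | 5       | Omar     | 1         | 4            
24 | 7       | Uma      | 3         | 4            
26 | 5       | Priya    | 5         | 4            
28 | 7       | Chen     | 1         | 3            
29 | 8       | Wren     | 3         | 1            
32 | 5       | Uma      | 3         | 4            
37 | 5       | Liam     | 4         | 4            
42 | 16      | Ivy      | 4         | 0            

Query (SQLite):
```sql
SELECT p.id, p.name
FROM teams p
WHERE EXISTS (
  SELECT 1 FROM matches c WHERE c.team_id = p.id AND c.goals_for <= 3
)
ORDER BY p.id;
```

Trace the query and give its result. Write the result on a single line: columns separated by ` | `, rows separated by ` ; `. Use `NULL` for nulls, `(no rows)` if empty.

5 | Frame ; 7 | Frame ; 8 | Widget ; 16 | Relay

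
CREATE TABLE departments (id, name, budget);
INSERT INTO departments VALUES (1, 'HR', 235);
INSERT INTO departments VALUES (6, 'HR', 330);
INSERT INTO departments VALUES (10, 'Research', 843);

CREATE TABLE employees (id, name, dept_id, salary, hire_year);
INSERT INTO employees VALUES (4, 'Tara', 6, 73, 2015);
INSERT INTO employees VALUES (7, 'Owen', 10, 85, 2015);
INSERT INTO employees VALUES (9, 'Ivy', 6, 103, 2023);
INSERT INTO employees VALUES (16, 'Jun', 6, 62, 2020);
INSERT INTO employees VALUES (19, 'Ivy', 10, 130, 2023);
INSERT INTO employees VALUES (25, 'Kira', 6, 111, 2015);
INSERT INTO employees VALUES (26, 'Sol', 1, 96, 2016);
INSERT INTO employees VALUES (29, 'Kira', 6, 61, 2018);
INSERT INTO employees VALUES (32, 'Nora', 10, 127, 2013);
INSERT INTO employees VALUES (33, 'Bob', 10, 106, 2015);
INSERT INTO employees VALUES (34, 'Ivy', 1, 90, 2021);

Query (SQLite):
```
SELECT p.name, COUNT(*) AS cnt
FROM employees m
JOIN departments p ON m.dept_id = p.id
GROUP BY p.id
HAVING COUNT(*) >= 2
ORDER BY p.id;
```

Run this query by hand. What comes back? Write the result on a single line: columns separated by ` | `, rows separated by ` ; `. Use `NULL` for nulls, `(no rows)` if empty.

HR | 2 ; HR | 5 ; Research | 4

Join each employees row to its departments via dept_id.
Group joined rows by departments.id; compute COUNT(*) per group.
HAVING: keep groups with count ≥ 2.
  1: ids {26, 34} → COUNT(*)=2
  6: ids {4, 9, 16, 25, 29} → COUNT(*)=5
  10: ids {7, 19, 32, 33} → COUNT(*)=4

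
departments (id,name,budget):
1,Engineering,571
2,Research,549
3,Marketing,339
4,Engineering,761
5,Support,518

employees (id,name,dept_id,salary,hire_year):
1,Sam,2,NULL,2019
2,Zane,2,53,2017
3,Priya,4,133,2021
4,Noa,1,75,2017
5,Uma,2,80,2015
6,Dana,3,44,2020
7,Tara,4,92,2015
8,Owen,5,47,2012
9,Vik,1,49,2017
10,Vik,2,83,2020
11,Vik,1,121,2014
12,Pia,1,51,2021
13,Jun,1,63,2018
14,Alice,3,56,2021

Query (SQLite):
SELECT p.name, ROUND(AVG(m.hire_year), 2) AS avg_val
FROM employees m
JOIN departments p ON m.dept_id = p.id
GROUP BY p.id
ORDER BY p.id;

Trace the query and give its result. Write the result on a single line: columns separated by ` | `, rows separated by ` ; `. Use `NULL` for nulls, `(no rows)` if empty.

Join each employees row to its departments via dept_id.
Group joined rows by departments.id; compute ROUND(AVG(m.hire_year), 2) per group.
  1: ids {4, 9, 11, 12, 13} → ROUND(AVG(m.hire_year), 2)=2017.4
  2: ids {1, 2, 5, 10} → ROUND(AVG(m.hire_year), 2)=2017.75
  3: ids {6, 14} → ROUND(AVG(m.hire_year), 2)=2020.5
  4: ids {3, 7} → ROUND(AVG(m.hire_year), 2)=2018
  5: ids {8} → ROUND(AVG(m.hire_year), 2)=2012

Engineering | 2017.4 ; Research | 2017.75 ; Marketing | 2020.5 ; Engineering | 2018 ; Support | 2012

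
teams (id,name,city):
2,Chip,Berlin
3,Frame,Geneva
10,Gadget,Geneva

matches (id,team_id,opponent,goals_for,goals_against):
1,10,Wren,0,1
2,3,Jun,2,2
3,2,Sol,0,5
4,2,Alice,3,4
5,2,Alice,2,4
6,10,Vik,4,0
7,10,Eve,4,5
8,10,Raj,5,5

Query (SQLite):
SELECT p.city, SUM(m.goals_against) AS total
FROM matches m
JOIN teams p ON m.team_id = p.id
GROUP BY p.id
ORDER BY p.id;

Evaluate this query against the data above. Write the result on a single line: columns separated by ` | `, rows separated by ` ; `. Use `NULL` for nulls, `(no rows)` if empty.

Join each matches row to its teams via team_id.
Group joined rows by teams.id; compute SUM(m.goals_against) per group.
  2: ids {3, 4, 5} → SUM(m.goals_against)=13
  3: ids {2} → SUM(m.goals_against)=2
  10: ids {1, 6, 7, 8} → SUM(m.goals_against)=11

Berlin | 13 ; Geneva | 2 ; Geneva | 11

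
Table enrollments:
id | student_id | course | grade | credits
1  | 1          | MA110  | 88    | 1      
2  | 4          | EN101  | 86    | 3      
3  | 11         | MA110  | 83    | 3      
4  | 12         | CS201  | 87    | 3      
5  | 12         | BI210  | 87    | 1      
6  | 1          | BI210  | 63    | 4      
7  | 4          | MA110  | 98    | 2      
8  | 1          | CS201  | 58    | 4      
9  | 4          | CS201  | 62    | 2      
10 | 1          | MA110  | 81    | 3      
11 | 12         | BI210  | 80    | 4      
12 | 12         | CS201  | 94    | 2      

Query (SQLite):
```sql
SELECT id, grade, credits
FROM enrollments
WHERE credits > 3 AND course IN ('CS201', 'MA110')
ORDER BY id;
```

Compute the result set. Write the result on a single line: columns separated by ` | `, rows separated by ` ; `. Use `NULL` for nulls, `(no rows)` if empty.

8 | 58 | 4

credits > 3: ids {6, 8, 11}
course IN ('CS201', 'MA110'): ids {1, 3, 4, 7, 8, 9, 10, 12}
Combine with AND.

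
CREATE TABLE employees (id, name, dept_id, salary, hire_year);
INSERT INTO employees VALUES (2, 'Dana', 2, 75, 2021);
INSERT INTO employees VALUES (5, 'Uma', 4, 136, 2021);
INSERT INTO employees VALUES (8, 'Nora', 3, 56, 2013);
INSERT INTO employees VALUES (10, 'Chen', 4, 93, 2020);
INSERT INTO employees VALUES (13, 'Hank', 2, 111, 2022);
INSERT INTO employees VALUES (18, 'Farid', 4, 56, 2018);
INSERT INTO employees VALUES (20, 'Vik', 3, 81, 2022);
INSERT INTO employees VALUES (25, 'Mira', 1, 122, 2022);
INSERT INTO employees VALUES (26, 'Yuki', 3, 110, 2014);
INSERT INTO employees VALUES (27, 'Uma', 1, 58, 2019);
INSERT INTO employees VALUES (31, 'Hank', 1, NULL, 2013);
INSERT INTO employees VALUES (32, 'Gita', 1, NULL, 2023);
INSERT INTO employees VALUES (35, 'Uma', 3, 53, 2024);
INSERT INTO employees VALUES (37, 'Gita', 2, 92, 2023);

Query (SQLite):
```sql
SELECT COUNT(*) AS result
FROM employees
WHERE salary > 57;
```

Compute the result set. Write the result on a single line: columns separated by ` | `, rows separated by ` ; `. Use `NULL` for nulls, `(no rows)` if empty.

9

Rows where salary > 57 → salary values: [75, 136, 93, 111, 81, 122, 110, 58, 92].
COUNT(*) counts rows → 9.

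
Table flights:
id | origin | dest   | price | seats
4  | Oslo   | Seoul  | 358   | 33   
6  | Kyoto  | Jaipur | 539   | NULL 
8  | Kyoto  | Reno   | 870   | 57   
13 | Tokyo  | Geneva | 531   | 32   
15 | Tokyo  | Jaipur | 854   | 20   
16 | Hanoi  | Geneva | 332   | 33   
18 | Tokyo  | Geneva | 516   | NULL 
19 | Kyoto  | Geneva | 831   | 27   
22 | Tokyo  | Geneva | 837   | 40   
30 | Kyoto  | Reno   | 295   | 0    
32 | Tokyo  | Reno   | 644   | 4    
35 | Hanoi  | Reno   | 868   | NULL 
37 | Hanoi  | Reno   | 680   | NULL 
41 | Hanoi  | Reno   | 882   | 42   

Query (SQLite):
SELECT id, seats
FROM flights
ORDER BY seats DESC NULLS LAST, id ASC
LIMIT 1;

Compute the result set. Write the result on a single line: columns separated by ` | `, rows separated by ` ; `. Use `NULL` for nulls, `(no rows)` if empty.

Sort by seats desc, tiebreak id asc: (57, id=8), (42, id=41), (40, id=22), (33, id=4) …. Take first 1.
NULLS LAST: NULL seats rows go after all non-NULL rows (among themselves ordered by id asc).

8 | 57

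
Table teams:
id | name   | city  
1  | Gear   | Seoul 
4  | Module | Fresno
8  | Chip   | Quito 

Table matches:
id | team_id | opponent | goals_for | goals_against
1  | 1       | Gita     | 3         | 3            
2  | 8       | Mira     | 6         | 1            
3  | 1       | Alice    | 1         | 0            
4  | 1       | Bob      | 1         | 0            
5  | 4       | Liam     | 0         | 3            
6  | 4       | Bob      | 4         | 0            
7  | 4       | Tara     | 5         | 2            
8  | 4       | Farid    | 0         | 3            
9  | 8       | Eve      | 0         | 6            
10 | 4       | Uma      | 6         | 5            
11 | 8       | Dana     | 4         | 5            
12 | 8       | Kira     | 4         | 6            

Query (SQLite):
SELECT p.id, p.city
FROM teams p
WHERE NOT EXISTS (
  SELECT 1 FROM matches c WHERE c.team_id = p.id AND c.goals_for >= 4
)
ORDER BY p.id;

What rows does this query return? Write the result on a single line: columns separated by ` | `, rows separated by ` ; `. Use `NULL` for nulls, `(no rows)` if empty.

1 | Seoul

For each teams row, check whether any matches with matching team_id has goals_for >= 4.
Keep rows where that is false.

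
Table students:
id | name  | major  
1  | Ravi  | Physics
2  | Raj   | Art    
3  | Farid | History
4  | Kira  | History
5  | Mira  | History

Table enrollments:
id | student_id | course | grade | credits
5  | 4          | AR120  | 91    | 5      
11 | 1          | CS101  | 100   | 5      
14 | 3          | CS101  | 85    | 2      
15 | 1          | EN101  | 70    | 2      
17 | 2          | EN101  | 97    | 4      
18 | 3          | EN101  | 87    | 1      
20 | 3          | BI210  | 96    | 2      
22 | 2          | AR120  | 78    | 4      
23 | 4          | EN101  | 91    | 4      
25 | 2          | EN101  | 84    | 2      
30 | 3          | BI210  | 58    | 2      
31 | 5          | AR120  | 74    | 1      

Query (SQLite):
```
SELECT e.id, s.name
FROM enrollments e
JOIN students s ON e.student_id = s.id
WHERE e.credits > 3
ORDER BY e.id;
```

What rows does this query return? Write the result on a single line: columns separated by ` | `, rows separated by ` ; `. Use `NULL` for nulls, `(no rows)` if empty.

5 | Kira ; 11 | Ravi ; 17 | Raj ; 22 | Raj ; 23 | Kira

Each enrollments row matches the students row where student_id = students.id.
Then keep rows with e.credits > 3.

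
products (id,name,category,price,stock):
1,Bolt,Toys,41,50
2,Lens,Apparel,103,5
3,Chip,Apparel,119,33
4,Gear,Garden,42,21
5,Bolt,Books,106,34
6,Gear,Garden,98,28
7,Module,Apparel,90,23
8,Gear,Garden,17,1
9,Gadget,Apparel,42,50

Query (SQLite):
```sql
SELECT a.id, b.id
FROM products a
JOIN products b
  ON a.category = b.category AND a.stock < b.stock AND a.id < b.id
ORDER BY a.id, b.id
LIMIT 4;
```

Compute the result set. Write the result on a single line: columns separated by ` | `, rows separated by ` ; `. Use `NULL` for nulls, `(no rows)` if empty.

2 | 3 ; 2 | 7 ; 2 | 9 ; 3 | 9

Pairs (a,b) with same category, a.stock < b.stock, a.id < b.id.
category groups: Apparel:{2,3,7,9} Books:{5} Garden:{4,6,8} Toys:{1}
Ordered by (a.id, b.id); first 4.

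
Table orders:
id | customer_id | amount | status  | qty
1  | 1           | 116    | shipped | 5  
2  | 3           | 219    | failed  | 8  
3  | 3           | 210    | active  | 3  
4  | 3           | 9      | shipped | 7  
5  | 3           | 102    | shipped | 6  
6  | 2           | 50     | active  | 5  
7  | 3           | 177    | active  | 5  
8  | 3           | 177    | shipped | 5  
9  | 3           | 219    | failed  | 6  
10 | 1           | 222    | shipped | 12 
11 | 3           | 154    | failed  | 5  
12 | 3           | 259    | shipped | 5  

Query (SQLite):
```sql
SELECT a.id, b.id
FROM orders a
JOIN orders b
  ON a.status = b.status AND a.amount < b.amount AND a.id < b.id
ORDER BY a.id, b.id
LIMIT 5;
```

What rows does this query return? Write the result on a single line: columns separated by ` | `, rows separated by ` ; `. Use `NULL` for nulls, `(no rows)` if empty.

1 | 8 ; 1 | 10 ; 1 | 12 ; 4 | 5 ; 4 | 8

Pairs (a,b) with same status, a.amount < b.amount, a.id < b.id.
status groups: active:{3,6,7} failed:{2,9,11} shipped:{1,4,5,8,10,12}
Ordered by (a.id, b.id); first 5.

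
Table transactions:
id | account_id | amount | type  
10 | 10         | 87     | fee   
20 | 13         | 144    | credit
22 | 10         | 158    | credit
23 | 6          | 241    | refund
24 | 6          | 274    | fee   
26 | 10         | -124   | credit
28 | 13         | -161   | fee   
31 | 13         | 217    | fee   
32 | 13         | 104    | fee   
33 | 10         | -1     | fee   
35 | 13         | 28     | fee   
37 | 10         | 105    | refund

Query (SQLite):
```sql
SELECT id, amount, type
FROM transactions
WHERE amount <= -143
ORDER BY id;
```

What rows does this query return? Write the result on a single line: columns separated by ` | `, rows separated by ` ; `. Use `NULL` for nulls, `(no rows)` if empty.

28 | -161 | fee

amount <= -143: ids {28}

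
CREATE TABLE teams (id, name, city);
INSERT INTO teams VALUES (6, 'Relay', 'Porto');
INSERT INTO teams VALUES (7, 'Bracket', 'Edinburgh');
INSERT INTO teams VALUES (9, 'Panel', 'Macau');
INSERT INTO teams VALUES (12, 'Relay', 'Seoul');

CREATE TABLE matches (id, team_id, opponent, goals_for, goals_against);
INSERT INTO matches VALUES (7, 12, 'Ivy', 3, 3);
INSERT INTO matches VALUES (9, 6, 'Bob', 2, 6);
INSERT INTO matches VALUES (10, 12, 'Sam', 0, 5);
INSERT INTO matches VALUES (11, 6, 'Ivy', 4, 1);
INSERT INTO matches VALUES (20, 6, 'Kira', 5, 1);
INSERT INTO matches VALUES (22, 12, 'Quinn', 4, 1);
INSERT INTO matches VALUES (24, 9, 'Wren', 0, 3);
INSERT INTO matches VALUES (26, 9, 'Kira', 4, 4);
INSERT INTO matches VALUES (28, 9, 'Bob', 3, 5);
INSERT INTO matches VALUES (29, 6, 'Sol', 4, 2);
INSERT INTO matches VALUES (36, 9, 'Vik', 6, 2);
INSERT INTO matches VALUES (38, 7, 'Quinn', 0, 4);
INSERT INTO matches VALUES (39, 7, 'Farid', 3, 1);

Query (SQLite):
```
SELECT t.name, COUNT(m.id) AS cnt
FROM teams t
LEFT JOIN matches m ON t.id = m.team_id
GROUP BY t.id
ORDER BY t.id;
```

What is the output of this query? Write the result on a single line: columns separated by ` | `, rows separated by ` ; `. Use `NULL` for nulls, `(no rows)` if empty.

Relay | 4 ; Bracket | 2 ; Panel | 4 ; Relay | 3

LEFT JOIN keeps every teams row; unmatched ones get NULL for matches columns.
Group by teams.id and compute COUNT(m.id). COUNT(col) of an all-NULL group is 0.
  6: ids {9, 11, 20, 29} → COUNT(m.id)=4
  7: ids {38, 39} → COUNT(m.id)=2
  9: ids {24, 26, 28, 36} → COUNT(m.id)=4
  12: ids {7, 10, 22} → COUNT(m.id)=3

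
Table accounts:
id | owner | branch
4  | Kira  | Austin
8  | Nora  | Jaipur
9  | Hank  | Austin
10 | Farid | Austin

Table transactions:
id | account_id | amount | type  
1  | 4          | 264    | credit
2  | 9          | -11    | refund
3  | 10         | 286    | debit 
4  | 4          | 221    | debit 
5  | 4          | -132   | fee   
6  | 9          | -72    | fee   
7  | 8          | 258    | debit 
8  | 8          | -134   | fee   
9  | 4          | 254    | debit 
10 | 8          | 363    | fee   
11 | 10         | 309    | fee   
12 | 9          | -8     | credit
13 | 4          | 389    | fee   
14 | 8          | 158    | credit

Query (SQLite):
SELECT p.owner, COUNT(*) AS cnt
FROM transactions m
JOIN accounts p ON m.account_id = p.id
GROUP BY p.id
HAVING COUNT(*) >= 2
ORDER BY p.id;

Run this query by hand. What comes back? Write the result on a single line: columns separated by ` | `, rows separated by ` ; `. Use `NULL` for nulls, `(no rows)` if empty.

Join each transactions row to its accounts via account_id.
Group joined rows by accounts.id; compute COUNT(*) per group.
HAVING: keep groups with count ≥ 2.
  4: ids {1, 4, 5, 9, 13} → COUNT(*)=5
  8: ids {7, 8, 10, 14} → COUNT(*)=4
  9: ids {2, 6, 12} → COUNT(*)=3
  10: ids {3, 11} → COUNT(*)=2

Kira | 5 ; Nora | 4 ; Hank | 3 ; Farid | 2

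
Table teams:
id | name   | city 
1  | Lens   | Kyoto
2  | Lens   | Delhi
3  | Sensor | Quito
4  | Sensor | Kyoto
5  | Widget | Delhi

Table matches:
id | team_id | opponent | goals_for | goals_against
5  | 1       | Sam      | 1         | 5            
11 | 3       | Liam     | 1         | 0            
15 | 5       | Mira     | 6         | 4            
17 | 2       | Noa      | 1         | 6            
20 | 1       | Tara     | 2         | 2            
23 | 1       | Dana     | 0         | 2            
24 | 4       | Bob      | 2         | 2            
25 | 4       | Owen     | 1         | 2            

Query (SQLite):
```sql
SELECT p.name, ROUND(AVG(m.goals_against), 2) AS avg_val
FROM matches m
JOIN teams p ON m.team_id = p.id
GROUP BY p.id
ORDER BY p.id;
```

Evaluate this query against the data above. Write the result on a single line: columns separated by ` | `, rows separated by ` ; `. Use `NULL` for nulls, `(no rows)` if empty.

Lens | 3 ; Lens | 6 ; Sensor | 0 ; Sensor | 2 ; Widget | 4

Join each matches row to its teams via team_id.
Group joined rows by teams.id; compute ROUND(AVG(m.goals_against), 2) per group.
  1: ids {5, 20, 23} → ROUND(AVG(m.goals_against), 2)=3
  2: ids {17} → ROUND(AVG(m.goals_against), 2)=6
  3: ids {11} → ROUND(AVG(m.goals_against), 2)=0
  4: ids {24, 25} → ROUND(AVG(m.goals_against), 2)=2
  5: ids {15} → ROUND(AVG(m.goals_against), 2)=4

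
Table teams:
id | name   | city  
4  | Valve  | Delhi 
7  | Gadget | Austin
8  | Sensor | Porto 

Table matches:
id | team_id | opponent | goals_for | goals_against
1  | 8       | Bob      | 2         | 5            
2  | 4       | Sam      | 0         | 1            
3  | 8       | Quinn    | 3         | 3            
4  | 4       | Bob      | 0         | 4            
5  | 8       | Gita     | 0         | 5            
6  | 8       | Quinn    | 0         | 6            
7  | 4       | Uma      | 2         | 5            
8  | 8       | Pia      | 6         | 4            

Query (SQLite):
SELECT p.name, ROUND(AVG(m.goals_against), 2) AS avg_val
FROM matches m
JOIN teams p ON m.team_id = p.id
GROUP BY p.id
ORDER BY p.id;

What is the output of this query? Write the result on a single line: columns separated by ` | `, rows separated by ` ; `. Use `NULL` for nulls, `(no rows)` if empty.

Valve | 3.33 ; Sensor | 4.6

Join each matches row to its teams via team_id.
Group joined rows by teams.id; compute ROUND(AVG(m.goals_against), 2) per group.
  4: ids {2, 4, 7} → ROUND(AVG(m.goals_against), 2)=3.33
  8: ids {1, 3, 5, 6, 8} → ROUND(AVG(m.goals_against), 2)=4.6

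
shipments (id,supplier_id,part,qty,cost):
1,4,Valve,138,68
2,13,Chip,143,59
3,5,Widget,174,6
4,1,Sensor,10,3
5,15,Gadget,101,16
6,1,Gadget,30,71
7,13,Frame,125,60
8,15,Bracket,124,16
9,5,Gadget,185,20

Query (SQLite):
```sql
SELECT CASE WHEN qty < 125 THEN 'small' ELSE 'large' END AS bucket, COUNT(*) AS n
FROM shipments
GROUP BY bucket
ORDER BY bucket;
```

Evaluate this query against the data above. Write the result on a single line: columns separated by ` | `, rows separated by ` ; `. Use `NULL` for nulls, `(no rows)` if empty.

large | 5 ; small | 4

Bucket rows by qty < 125 → 'small' else 'large'; count each bucket.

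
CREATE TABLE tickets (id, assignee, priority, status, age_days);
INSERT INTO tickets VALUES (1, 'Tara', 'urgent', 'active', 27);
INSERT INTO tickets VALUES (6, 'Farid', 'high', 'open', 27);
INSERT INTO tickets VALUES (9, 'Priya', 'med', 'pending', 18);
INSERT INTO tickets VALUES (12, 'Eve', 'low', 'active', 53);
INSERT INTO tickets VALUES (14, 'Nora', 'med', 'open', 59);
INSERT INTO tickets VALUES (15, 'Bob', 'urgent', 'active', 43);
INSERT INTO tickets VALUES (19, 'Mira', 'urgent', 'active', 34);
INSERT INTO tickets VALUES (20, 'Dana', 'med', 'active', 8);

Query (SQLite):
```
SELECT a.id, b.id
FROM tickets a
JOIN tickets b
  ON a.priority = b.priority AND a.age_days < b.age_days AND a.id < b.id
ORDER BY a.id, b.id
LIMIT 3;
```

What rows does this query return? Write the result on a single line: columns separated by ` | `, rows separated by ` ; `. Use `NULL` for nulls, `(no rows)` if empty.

Pairs (a,b) with same priority, a.age_days < b.age_days, a.id < b.id.
priority groups: high:{6} low:{12} med:{9,14,20} urgent:{1,15,19}
Ordered by (a.id, b.id); first 3.

1 | 15 ; 1 | 19 ; 9 | 14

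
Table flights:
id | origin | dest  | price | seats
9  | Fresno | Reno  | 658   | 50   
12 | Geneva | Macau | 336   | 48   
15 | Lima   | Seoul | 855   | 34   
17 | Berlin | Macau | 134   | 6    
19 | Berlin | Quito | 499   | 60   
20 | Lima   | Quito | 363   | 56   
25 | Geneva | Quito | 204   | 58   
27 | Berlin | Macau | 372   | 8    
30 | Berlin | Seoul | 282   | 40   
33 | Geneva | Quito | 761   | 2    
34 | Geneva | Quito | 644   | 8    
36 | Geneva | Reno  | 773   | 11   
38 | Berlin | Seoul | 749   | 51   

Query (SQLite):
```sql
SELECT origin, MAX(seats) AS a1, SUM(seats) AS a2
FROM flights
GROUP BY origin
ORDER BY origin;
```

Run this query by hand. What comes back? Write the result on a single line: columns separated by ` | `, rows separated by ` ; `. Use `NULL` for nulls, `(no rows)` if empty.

Berlin | 60 | 165 ; Fresno | 50 | 50 ; Geneva | 58 | 127 ; Lima | 56 | 90

Group flights by origin.
Per group compute: MAX(seats), SUM(seats).
  Berlin: ids {17, 19, 27, 30, 38} → MAX(seats)=60, SUM(seats)=165
  Fresno: ids {9} → MAX(seats)=50, SUM(seats)=50
  Geneva: ids {12, 25, 33, 34, 36} → MAX(seats)=58, SUM(seats)=127
  Lima: ids {15, 20} → MAX(seats)=56, SUM(seats)=90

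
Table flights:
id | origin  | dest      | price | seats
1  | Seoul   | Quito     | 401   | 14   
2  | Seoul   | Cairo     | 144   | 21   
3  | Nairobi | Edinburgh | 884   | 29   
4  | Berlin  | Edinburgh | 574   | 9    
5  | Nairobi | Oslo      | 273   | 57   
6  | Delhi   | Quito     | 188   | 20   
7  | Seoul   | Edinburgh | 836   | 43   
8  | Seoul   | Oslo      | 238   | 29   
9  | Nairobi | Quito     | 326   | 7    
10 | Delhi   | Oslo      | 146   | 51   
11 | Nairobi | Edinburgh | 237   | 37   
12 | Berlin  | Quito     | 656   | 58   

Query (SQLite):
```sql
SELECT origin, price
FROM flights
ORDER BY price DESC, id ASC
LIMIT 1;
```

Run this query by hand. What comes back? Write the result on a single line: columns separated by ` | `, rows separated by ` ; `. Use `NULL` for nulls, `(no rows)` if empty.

Sort by price desc, tiebreak id asc: (884, id=3), (836, id=7), (656, id=12), (574, id=4) …. Take first 1.

Nairobi | 884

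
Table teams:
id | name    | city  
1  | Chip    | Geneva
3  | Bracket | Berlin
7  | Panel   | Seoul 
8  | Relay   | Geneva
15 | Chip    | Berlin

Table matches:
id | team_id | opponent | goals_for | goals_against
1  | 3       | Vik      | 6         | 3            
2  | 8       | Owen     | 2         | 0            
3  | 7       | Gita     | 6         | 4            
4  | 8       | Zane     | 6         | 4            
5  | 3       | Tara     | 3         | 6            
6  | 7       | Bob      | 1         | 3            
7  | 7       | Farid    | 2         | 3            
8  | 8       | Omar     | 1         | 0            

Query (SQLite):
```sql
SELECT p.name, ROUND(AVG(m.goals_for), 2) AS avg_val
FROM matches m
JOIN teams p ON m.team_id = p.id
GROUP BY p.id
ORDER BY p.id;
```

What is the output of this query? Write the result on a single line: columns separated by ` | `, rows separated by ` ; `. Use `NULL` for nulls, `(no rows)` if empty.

Bracket | 4.5 ; Panel | 3 ; Relay | 3

Join each matches row to its teams via team_id.
Group joined rows by teams.id; compute ROUND(AVG(m.goals_for), 2) per group.
  3: ids {1, 5} → ROUND(AVG(m.goals_for), 2)=4.5
  7: ids {3, 6, 7} → ROUND(AVG(m.goals_for), 2)=3
  8: ids {2, 4, 8} → ROUND(AVG(m.goals_for), 2)=3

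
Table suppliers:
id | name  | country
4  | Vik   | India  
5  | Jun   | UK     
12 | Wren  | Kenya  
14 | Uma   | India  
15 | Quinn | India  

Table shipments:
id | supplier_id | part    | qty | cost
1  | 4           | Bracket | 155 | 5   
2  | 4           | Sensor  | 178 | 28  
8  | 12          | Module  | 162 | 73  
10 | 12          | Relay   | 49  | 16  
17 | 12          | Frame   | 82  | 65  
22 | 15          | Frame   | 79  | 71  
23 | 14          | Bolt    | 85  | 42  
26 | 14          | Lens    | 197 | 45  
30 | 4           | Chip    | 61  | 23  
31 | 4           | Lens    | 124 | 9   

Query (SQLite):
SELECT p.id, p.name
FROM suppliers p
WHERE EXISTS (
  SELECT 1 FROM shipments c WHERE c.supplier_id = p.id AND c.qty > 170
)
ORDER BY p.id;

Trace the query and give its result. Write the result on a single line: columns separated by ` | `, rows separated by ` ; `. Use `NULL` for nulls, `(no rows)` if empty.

For each suppliers row, check whether any shipments with matching supplier_id has qty > 170.
Keep rows where that is true.

4 | Vik ; 14 | Uma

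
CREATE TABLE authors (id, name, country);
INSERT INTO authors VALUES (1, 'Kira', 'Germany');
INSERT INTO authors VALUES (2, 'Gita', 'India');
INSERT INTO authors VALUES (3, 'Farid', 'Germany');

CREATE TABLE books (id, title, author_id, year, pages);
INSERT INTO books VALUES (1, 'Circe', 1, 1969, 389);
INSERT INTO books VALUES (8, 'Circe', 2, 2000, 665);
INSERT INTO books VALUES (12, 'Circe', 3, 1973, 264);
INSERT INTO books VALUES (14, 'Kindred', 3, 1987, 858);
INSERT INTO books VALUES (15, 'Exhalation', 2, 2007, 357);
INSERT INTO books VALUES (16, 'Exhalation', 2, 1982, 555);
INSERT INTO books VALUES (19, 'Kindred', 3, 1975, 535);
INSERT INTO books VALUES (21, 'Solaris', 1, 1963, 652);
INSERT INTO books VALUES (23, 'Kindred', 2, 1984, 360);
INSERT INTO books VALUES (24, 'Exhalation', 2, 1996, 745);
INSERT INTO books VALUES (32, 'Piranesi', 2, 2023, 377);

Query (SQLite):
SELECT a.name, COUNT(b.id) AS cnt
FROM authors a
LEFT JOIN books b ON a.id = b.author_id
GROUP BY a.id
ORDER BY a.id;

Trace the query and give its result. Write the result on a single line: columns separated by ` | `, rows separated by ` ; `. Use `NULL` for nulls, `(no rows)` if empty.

LEFT JOIN keeps every authors row; unmatched ones get NULL for books columns.
Group by authors.id and compute COUNT(b.id). COUNT(col) of an all-NULL group is 0.
  1: ids {1, 21} → COUNT(b.id)=2
  2: ids {8, 15, 16, 23, 24, 32} → COUNT(b.id)=6
  3: ids {12, 14, 19} → COUNT(b.id)=3

Kira | 2 ; Gita | 6 ; Farid | 3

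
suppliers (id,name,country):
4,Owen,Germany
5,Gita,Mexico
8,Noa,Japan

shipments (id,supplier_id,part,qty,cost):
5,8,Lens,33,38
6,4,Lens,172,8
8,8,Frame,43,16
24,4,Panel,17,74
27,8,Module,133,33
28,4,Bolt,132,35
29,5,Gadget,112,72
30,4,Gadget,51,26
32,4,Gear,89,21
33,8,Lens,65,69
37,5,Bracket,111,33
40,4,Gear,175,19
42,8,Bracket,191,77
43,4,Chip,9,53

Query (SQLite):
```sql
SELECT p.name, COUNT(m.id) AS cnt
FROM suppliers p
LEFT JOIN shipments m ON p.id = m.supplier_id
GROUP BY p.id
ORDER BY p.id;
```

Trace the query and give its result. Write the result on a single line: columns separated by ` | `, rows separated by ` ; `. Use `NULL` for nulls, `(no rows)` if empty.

Owen | 7 ; Gita | 2 ; Noa | 5

LEFT JOIN keeps every suppliers row; unmatched ones get NULL for shipments columns.
Group by suppliers.id and compute COUNT(m.id). COUNT(col) of an all-NULL group is 0.
  4: ids {6, 24, 28, 30, 32, 40, 43} → COUNT(m.id)=7
  5: ids {29, 37} → COUNT(m.id)=2
  8: ids {5, 8, 27, 33, 42} → COUNT(m.id)=5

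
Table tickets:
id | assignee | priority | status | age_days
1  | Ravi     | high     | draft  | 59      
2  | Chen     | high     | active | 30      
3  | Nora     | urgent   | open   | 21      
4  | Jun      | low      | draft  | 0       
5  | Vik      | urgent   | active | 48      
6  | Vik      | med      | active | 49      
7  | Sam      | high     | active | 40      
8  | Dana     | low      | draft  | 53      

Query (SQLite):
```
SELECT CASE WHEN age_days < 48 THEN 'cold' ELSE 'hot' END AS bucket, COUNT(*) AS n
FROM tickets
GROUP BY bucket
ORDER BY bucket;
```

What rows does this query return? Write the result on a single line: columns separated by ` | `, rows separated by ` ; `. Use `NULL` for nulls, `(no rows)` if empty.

Bucket rows by age_days < 48 → 'cold' else 'hot'; count each bucket.

cold | 4 ; hot | 4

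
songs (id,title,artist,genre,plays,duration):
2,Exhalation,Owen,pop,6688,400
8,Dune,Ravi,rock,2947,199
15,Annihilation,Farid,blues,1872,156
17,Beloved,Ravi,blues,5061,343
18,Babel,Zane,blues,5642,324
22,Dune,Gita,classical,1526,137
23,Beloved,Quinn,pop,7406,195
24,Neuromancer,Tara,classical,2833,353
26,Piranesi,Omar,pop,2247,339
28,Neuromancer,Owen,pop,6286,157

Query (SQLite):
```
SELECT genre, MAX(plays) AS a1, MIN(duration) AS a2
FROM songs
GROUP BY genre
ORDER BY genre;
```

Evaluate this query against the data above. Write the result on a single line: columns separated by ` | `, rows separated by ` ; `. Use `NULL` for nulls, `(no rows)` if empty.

Group songs by genre.
Per group compute: MAX(plays), MIN(duration).
  blues: ids {15, 17, 18} → MAX(plays)=5642, MIN(duration)=156
  classical: ids {22, 24} → MAX(plays)=2833, MIN(duration)=137
  pop: ids {2, 23, 26, 28} → MAX(plays)=7406, MIN(duration)=157
  rock: ids {8} → MAX(plays)=2947, MIN(duration)=199

blues | 5642 | 156 ; classical | 2833 | 137 ; pop | 7406 | 157 ; rock | 2947 | 199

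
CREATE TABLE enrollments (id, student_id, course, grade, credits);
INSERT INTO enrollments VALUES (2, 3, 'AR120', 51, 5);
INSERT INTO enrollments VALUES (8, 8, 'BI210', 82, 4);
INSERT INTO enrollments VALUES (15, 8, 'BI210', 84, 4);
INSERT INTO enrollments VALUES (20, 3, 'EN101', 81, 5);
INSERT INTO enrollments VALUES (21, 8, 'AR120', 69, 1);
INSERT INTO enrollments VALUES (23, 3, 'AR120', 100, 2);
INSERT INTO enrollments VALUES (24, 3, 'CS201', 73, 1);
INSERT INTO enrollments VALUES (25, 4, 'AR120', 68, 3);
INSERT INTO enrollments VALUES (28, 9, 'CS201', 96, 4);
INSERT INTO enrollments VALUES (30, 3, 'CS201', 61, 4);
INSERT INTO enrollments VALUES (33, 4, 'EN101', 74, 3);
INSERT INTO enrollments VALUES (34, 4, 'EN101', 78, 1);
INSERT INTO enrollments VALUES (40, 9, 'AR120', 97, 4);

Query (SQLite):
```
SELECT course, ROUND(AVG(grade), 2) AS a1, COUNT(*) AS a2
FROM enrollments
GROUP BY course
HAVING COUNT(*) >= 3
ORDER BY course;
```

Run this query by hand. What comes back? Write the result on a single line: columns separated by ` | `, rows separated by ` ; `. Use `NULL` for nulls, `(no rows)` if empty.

AR120 | 77 | 5 ; CS201 | 76.67 | 3 ; EN101 | 77.67 | 3

Group enrollments by course.
Per group compute: ROUND(AVG(grade), 2), COUNT(*).
HAVING: drop groups with fewer than 3 rows.
  AR120: ids {2, 21, 23, 25, 40} → ROUND(AVG(grade), 2)=77, COUNT(*)=5
  BI210: ids {8, 15} → ROUND(AVG(grade), 2)=83, COUNT(*)=2
  CS201: ids {24, 28, 30} → ROUND(AVG(grade), 2)=76.67, COUNT(*)=3
  EN101: ids {20, 33, 34} → ROUND(AVG(grade), 2)=77.67, COUNT(*)=3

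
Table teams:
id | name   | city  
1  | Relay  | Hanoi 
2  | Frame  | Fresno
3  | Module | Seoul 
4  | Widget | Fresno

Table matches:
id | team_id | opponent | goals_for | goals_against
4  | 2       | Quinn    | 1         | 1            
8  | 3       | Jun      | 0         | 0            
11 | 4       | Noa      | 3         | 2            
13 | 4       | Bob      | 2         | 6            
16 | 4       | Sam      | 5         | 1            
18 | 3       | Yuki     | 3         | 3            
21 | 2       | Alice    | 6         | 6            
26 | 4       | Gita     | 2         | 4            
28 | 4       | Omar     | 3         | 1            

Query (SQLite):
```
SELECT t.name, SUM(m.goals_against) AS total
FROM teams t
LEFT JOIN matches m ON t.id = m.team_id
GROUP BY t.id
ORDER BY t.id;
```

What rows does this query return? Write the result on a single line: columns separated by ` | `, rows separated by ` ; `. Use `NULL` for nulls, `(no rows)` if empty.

LEFT JOIN keeps every teams row; unmatched ones get NULL for matches columns.
Group by teams.id and compute SUM(m.goals_against). SUM over an all-NULL group is NULL.
  1: ids {—} → SUM(m.goals_against)=NULL
  2: ids {4, 21} → SUM(m.goals_against)=7
  3: ids {8, 18} → SUM(m.goals_against)=3
  4: ids {11, 13, 16, 26, 28} → SUM(m.goals_against)=14

Relay | NULL ; Frame | 7 ; Module | 3 ; Widget | 14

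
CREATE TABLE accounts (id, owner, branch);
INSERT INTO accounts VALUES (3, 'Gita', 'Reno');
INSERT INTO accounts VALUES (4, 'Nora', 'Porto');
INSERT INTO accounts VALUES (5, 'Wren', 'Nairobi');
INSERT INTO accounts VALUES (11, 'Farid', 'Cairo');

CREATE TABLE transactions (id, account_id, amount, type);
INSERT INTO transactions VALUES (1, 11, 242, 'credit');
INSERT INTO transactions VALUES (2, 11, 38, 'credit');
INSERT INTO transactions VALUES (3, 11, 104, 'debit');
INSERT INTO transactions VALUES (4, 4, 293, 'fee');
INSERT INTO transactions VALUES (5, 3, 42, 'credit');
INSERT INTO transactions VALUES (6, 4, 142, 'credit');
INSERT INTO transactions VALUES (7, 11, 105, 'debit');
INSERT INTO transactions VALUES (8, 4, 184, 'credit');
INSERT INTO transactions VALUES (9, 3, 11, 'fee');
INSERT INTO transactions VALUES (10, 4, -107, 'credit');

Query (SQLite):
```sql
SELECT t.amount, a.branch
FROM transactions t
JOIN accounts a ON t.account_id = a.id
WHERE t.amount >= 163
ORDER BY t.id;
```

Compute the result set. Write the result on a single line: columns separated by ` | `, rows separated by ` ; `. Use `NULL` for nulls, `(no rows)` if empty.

242 | Cairo ; 293 | Porto ; 184 | Porto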